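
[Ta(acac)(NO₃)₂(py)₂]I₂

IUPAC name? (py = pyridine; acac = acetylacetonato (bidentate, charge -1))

(acetylacetonato)dinitratobis(pyridine)tantalum(V) iodide

The 2 iodide counter-ions carry a total charge of -2, so each complex ion is 2+.
Ligand charges: 2×pyridine (neutral), 1×acetylacetonato (-1 each), 2×nitrato (-1 each); total -3. So Ta + (-3) = 2+, giving Ta = +5.
Ligands are named alphabetically: acetylacetonato before nitrato before pyridine.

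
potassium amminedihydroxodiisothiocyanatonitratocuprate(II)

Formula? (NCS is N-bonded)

K3[Cu(NCS)2(NH3)(NO3)(OH)2]

Ligands: 2 isothiocyanato (NCS, -1), 1 nitrato (NO3, -1), 2 hydroxo (OH, -1), 1 ammine (NH3, neutral). Ligand charge sum = -5.
Charge balance with potassium (+1) requires 1 complex ion per 3 potassium.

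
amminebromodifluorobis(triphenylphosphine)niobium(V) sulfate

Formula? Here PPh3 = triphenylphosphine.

Ligands: 2 fluoro (F, -1), 1 ammine (NH3, neutral), 1 bromo (Br, -1), 2 triphenylphosphine (PPh3, neutral). Ligand charge sum = -3.
Charge balance with sulfate (-2) requires 1 complex ion per 1 sulfate.

[NbBrF2(NH3)(PPh3)2]SO4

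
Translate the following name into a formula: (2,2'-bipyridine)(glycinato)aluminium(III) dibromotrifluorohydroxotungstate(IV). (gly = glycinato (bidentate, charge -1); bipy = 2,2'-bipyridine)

[Al(bipy)(gly)][WBr2F3(OH)]

Cation [Al…]: ligand charges -1, Al(III) ⇒ ion charge 2+.
Anion [W…]: ligand charges -6, W(IV) ⇒ ion charge 2−.
One 2+ cation balances one 2− anion.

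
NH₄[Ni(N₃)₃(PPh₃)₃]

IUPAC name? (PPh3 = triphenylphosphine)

ammonium triazidotris(triphenylphosphine)nickelate(II)

The 1 ammonium counter-ion carries a total charge of +1, so each complex ion is 1−.
Ligand charges: 3×azido (-1 each), 3×triphenylphosphine (neutral); total -3. So Ni + (-3) = 1−, giving Ni = +2.
Ligands are named alphabetically: azido before triphenylphosphine.
The complex ion is anionic, so nickel takes the -ate form nickelate(II).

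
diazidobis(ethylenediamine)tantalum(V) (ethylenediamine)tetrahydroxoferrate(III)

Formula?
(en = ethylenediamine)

[Ta(en)2(N3)2][Fe(en)(OH)4]3

Cation [Ta…]: ligand charges -2, Ta(V) ⇒ ion charge 3+.
Anion [Fe…]: ligand charges -4, Fe(III) ⇒ ion charge 1−.
One 3+ cation requires 3 of the 1− anion.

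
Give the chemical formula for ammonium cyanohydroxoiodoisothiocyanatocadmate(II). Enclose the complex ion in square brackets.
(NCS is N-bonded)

Ligands: 1 iodo (I, -1), 1 cyano (CN, -1), 1 isothiocyanato (NCS, -1), 1 hydroxo (OH, -1). Ligand charge sum = -4.
Charge balance with ammonium (+1) requires 1 complex ion per 2 ammonium.

(NH4)2[Cd(CN)I(NCS)(OH)]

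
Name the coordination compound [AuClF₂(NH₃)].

amminechlorodifluorogold(III)

There is no counter-ion, so the complex is neutral overall.
Ligand charges: 2×fluoro (-1 each), 1×ammine (neutral), 1×chloro (-1 each); total -3. So Au + (-3) = 0, giving Au = +3.
Ligands are named alphabetically: ammine before chloro before fluoro.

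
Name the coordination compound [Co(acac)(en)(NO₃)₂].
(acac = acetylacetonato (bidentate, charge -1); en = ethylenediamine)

(acetylacetonato)(ethylenediamine)dinitratocobalt(III)

There is no counter-ion, so the complex is neutral overall.
Ligand charges: 2×nitrato (-1 each), 1×acetylacetonato (-1 each), 1×ethylenediamine (neutral); total -3. So Co + (-3) = 0, giving Co = +3.
Ligands are named alphabetically: acetylacetonato before ethylenediamine before nitrato.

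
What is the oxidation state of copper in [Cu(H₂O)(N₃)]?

+1

No counter-ion: the bracketed complex is neutral.
Ligand charges: 1×N3 = -1; 1×H2O neutral; sum -1.
Cu + (-1) = 0 ⇒ Cu is +1.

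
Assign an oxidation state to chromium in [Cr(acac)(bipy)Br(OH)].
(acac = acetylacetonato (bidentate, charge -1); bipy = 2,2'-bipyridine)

No counter-ion: the bracketed complex is neutral.
Ligand charges: 1×OH = -1; 1×acac = -1; 1×bipy neutral; 1×Br = -1; sum -3.
Cr + (-3) = 0 ⇒ Cr is +3.

+3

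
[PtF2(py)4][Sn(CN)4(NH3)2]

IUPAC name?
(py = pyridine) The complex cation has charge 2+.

Both ions are complex: the cation is named first with the plain metal name, the anion second with the -ate form; each ion's ligands are alphabetised independently.
The complex cation is given as 2+; its ligand charges sum to -2, so Pt = +4.
A 1:1 salt means the anion carries the equal and opposite charge, 2−.
Anion: ligand charges sum to -4; for the ion to be 2−, Sn = +2.

difluorotetrakis(pyridine)platinum(IV) diamminetetracyanostannate(II)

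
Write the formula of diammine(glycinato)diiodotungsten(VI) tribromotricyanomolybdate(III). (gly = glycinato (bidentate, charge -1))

Cation [W…]: ligand charges -3, W(VI) ⇒ ion charge 3+.
Anion [Mo…]: ligand charges -6, Mo(III) ⇒ ion charge 3−.

[W(gly)I2(NH3)2][MoBr3(CN)3]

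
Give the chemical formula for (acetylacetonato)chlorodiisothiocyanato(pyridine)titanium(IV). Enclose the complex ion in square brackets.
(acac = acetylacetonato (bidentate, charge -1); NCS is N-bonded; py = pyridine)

[Ti(acac)Cl(NCS)2(py)]

Ligands: 1 acetylacetonato (acac, -1), 1 chloro (Cl, -1), 2 isothiocyanato (NCS, -1), 1 pyridine (py, neutral). Ligand charge sum = -4.
With Ti in oxidation state +4, the complex ion is [Ti...].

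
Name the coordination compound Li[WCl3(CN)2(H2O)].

lithium aquatrichlorodicyanotungstate(IV)

The 1 lithium counter-ion carries a total charge of +1, so each complex ion is 1−.
Ligand charges: 1×aqua (neutral), 3×chloro (-1 each), 2×cyano (-1 each); total -5. So W + (-5) = 1−, giving W = +4.
The complex ion is anionic, so tungsten takes the -ate form tungstate(IV).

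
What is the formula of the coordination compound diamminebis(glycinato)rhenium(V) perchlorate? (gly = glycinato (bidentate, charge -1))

[Re(gly)2(NH3)2](ClO4)3

Ligands: 2 ammine (NH3, neutral), 2 glycinato (gly, -1). Ligand charge sum = -2.
With Re in oxidation state +5, the complex ion is [Re...]^3+.
Charge balance with perchlorate (-1) requires 1 complex ion per 3 perchlorate.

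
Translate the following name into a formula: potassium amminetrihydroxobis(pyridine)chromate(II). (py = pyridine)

K[Cr(NH3)(OH)3(py)2]

Ligands: 3 hydroxo (OH, -1), 2 pyridine (py, neutral), 1 ammine (NH3, neutral). Ligand charge sum = -3.
Charge balance with potassium (+1) requires 1 complex ion per 1 potassium.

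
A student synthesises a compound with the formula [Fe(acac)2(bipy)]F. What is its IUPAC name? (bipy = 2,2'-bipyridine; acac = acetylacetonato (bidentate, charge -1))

The 1 fluoride counter-ion carries a total charge of -1, so each complex ion is 1+.
Ligand charges: 1×2,2'-bipyridine (neutral), 2×acetylacetonato (-1 each); total -2. So Fe + (-2) = 1+, giving Fe = +3.
Ligands are named alphabetically: acetylacetonato before bipyridine.

bis(acetylacetonato)(2,2'-bipyridine)iron(III) fluoride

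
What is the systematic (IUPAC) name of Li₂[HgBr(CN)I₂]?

lithium bromocyanodiiodomercurate(II)

The 2 lithium counter-ions carry a total charge of +2, so each complex ion is 2−.
Ligand charges: 1×bromo (-1 each), 1×cyano (-1 each), 2×iodo (-1 each); total -4. So Hg + (-4) = 2−, giving Hg = +2.
The complex ion is anionic, so mercury takes the -ate form mercurate(II).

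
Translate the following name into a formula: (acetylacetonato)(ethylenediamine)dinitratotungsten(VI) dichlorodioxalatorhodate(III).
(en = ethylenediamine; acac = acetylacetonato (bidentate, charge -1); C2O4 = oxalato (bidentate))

[W(acac)(en)(NO3)2][Rh(C2O4)2Cl2]

Cation [W…]: ligand charges -3, W(VI) ⇒ ion charge 3+.
Anion [Rh…]: ligand charges -6, Rh(III) ⇒ ion charge 3−.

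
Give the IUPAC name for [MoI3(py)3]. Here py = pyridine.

There is no counter-ion, so the complex is neutral overall.
Ligand charges: 3×pyridine (neutral), 3×iodo (-1 each); total -3. So Mo + (-3) = 0, giving Mo = +3.
Ligands are named alphabetically: iodo before pyridine.

triiodotris(pyridine)molybdenum(III)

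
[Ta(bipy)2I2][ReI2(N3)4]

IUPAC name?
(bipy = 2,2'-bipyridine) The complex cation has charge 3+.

Both ions are complex: the cation is named first with the plain metal name, the anion second with the -ate form; each ion's ligands are alphabetised independently.
The complex cation is given as 3+; its ligand charges sum to -2, so Ta = +5.
A 1:1 salt means the anion carries the equal and opposite charge, 3−.
Anion: ligand charges sum to -6; for the ion to be 3−, Re = +3.

bis(2,2'-bipyridine)diiodotantalum(V) tetraazidodiiodorhenate(III)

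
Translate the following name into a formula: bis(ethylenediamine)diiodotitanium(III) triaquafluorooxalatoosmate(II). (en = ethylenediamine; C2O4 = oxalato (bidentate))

[Ti(en)2I2][Os(C2O4)F(H2O)3]

Cation [Ti…]: ligand charges -2, Ti(III) ⇒ ion charge 1+.
Anion [Os…]: ligand charges -3, Os(II) ⇒ ion charge 1−.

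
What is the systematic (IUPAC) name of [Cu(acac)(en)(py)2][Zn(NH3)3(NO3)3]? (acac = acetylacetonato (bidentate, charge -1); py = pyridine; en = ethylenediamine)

(acetylacetonato)(ethylenediamine)bis(pyridine)copper(II) triamminetrinitratozincate(II)

Zinc is always +2 in its complexes; the anion's ligand charges sum to -3, so the complex anion is 1−.
A 1:1 salt means the cation carries the equal and opposite charge, 1+.
Cation: ligand charges sum to -1; for the ion to be 1+, Cu = +2.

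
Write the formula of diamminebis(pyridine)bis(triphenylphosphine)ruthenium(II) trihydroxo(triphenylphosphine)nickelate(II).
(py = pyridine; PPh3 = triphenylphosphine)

Cation [Ru…]: ligand charges 0, Ru(II) ⇒ ion charge 2+.
Anion [Ni…]: ligand charges -3, Ni(II) ⇒ ion charge 1−.
One 2+ cation requires 2 of the 1− anion.

[Ru(NH3)2(PPh3)2(py)2][Ni(OH)3(PPh3)]2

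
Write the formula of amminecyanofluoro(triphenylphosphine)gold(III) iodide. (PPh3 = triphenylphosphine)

Ligands: 1 ammine (NH3, neutral), 1 cyano (CN, -1), 1 triphenylphosphine (PPh3, neutral), 1 fluoro (F, -1). Ligand charge sum = -2.
With Au in oxidation state +3, the complex ion is [Au...]^1+.
Charge balance with iodide (-1) requires 1 complex ion per 1 iodide.

[Au(CN)F(NH3)(PPh3)]I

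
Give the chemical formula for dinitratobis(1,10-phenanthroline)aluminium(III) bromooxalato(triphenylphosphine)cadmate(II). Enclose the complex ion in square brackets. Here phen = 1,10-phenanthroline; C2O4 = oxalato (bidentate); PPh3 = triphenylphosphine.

[Al(NO3)2(phen)2][CdBr(C2O4)(PPh3)]

Cation [Al…]: ligand charges -2, Al(III) ⇒ ion charge 1+.
Anion [Cd…]: ligand charges -3, Cd(II) ⇒ ion charge 1−.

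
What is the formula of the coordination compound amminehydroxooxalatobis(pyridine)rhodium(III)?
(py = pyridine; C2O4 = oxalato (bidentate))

Ligands: 1 ammine (NH3, neutral), 1 hydroxo (OH, -1), 2 pyridine (py, neutral), 1 oxalato (C2O4, -2). Ligand charge sum = -3.
With Rh in oxidation state +3, the complex ion is [Rh...].

[Rh(C2O4)(NH3)(OH)(py)2]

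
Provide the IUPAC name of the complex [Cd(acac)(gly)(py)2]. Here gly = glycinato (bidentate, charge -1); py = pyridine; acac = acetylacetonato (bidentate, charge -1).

(acetylacetonato)(glycinato)bis(pyridine)cadmium(II)

There is no counter-ion, so the complex is neutral overall.
Ligand charges: 1×glycinato (-1 each), 2×pyridine (neutral), 1×acetylacetonato (-1 each); total -2. So Cd + (-2) = 0, giving Cd = +2.
Ligands are named alphabetically: acetylacetonato before glycinato before pyridine.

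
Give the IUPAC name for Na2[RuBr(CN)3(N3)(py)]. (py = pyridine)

sodium azidobromotricyano(pyridine)ruthenate(III)

The 2 sodium counter-ions carry a total charge of +2, so each complex ion is 2−.
Ligand charges: 1×bromo (-1 each), 1×azido (-1 each), 3×cyano (-1 each), 1×pyridine (neutral); total -5. So Ru + (-5) = 2−, giving Ru = +3.
The complex ion is anionic, so ruthenium takes the -ate form ruthenate(III).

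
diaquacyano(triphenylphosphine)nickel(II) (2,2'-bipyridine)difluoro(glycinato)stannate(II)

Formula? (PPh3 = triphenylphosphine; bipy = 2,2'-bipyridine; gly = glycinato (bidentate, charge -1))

Cation [Ni…]: ligand charges -1, Ni(II) ⇒ ion charge 1+.
Anion [Sn…]: ligand charges -3, Sn(II) ⇒ ion charge 1−.
One 1+ cation balances one 1− anion.

[Ni(CN)(H2O)2(PPh3)][Sn(bipy)F2(gly)]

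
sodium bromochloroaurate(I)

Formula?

Na[AuBrCl]

Ligands: 1 chloro (Cl, -1), 1 bromo (Br, -1). Ligand charge sum = -2.
With Au in oxidation state +1, the complex ion is [Au...]^1−.
Charge balance with sodium (+1) requires 1 complex ion per 1 sodium.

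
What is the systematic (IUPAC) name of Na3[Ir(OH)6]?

sodium hexahydroxoiridate(III)

The 3 sodium counter-ions carry a total charge of +3, so each complex ion is 3−.
Ligand charges: 6×hydroxo (-1 each); total -6. So Ir + (-6) = 3−, giving Ir = +3.
The complex ion is anionic, so iridium takes the -ate form iridate(III).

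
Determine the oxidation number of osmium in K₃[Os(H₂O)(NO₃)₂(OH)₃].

+2

3 potassium outside the brackets (+1 each) → the complex ion is 3−.
Ligand charges: 3×OH = -3; 1×H2O neutral; 2×NO3 = -2; sum -5.
Os + (-5) = 3− ⇒ Os is +2.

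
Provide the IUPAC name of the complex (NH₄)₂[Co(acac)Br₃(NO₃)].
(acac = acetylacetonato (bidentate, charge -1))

ammonium (acetylacetonato)tribromonitratocobaltate(III)

The 2 ammonium counter-ions carry a total charge of +2, so each complex ion is 2−.
Ligand charges: 1×nitrato (-1 each), 3×bromo (-1 each), 1×acetylacetonato (-1 each); total -5. So Co + (-5) = 2−, giving Co = +3.
Ligands are named alphabetically: acetylacetonato before bromo before nitrato.
The complex ion is anionic, so cobalt takes the -ate form cobaltate(III).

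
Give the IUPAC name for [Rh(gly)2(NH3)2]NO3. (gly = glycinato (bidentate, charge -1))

The 1 nitrate counter-ion carries a total charge of -1, so each complex ion is 1+.
Ligand charges: 2×glycinato (-1 each), 2×ammine (neutral); total -2. So Rh + (-2) = 1+, giving Rh = +3.
Ligands are named alphabetically: ammine before glycinato.

diamminebis(glycinato)rhodium(III) nitrate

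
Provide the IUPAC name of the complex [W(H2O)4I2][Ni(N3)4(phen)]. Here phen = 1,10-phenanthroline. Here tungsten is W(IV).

tetraaquadiiodotungsten(IV) tetraazido(1,10-phenanthroline)nickelate(II)

Both ions are complex: the cation is named first with the plain metal name, the anion second with the -ate form; each ion's ligands are alphabetised independently.
W is given as +4; the cation's ligand charges sum to -2, so the complex cation is 2+.
A 1:1 salt means the anion carries the equal and opposite charge, 2−.
Anion: ligand charges sum to -4; for the ion to be 2−, Ni = +2.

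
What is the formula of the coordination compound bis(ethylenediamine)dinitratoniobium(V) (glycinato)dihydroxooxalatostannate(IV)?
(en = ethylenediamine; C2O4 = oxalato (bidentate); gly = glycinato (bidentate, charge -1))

[Nb(en)2(NO3)2][Sn(C2O4)(gly)(OH)2]3

Cation [Nb…]: ligand charges -2, Nb(V) ⇒ ion charge 3+.
Anion [Sn…]: ligand charges -5, Sn(IV) ⇒ ion charge 1−.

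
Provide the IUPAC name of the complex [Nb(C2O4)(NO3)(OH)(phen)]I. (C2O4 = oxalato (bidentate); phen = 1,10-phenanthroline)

hydroxonitratooxalato(1,10-phenanthroline)niobium(V) iodide

The 1 iodide counter-ion carries a total charge of -1, so each complex ion is 1+.
Ligand charges: 1×oxalato (-2 each), 1×nitrato (-1 each), 1×1,10-phenanthroline (neutral), 1×hydroxo (-1 each); total -4. So Nb + (-4) = 1+, giving Nb = +5.
Ligands are named alphabetically: hydroxo before nitrato before oxalato before phenanthroline.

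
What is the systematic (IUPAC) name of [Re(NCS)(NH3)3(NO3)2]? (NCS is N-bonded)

There is no counter-ion, so the complex is neutral overall.
Ligand charges: 2×nitrato (-1 each), 3×ammine (neutral), 1×isothiocyanato (-1 each); total -3. So Re + (-3) = 0, giving Re = +3.
Ligands are named alphabetically: ammine before isothiocyanato before nitrato.

triammineisothiocyanatodinitratorhenium(III)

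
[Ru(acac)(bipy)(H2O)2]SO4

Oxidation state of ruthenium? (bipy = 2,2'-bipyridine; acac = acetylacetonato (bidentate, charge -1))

+3

1 sulfate outside the brackets (-2 each) → the complex ion is 2+.
Ligand charges: 1×bipy neutral; 2×H2O neutral; 1×acac = -1; sum -1.
Ru + (-1) = 2+ ⇒ Ru is +3.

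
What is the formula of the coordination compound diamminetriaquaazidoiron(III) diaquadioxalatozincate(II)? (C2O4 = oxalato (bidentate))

[Fe(H2O)3(N3)(NH3)2][Zn(C2O4)2(H2O)2]

Cation [Fe…]: ligand charges -1, Fe(III) ⇒ ion charge 2+.
Anion [Zn…]: ligand charges -4, Zn(II) ⇒ ion charge 2−.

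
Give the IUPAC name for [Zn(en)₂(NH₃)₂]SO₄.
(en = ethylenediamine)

The 1 sulfate counter-ion carries a total charge of -2, so each complex ion is 2+.
Ligand charges: 2×ethylenediamine (neutral), 2×ammine (neutral); total 0. So Zn + (0) = 2+, giving Zn = +2.
Ligands are named alphabetically: ammine before ethylenediamine.

diamminebis(ethylenediamine)zinc(II) sulfate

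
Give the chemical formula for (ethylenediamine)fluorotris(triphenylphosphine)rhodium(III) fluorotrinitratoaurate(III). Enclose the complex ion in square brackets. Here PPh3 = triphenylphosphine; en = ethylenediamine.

[Rh(en)F(PPh3)3][AuF(NO3)3]2

Cation [Rh…]: ligand charges -1, Rh(III) ⇒ ion charge 2+.
Anion [Au…]: ligand charges -4, Au(III) ⇒ ion charge 1−.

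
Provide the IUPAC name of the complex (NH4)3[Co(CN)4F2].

The 3 ammonium counter-ions carry a total charge of +3, so each complex ion is 3−.
Ligand charges: 4×cyano (-1 each), 2×fluoro (-1 each); total -6. So Co + (-6) = 3−, giving Co = +3.
Ligands are named alphabetically: cyano before fluoro.
The complex ion is anionic, so cobalt takes the -ate form cobaltate(III).

ammonium tetracyanodifluorocobaltate(III)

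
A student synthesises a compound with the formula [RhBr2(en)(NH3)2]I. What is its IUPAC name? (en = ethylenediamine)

diamminedibromo(ethylenediamine)rhodium(III) iodide

The 1 iodide counter-ion carries a total charge of -1, so each complex ion is 1+.
Ligand charges: 2×bromo (-1 each), 2×ammine (neutral), 1×ethylenediamine (neutral); total -2. So Rh + (-2) = 1+, giving Rh = +3.
Ligands are named alphabetically: ammine before bromo before ethylenediamine.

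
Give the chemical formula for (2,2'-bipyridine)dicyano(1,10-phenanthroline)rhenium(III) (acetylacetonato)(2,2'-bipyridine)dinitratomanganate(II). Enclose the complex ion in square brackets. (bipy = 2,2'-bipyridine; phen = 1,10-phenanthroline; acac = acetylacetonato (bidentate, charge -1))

Cation [Re…]: ligand charges -2, Re(III) ⇒ ion charge 1+.
Anion [Mn…]: ligand charges -3, Mn(II) ⇒ ion charge 1−.

[Re(bipy)(CN)2(phen)][Mn(acac)(bipy)(NO3)2]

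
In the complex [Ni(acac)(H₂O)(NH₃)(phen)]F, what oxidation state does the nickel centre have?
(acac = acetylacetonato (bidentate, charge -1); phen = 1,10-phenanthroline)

1 fluoride outside the brackets (-1 each) → the complex ion is 1+.
Ligand charges: 1×NH3 neutral; 1×acac = -1; 1×phen neutral; 1×H2O neutral; sum -1.
Ni + (-1) = 1+ ⇒ Ni is +2.

+2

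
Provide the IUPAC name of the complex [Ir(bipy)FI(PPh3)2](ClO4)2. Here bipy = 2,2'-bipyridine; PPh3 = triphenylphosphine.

The 2 perchlorate counter-ions carry a total charge of -2, so each complex ion is 2+.
Ligand charges: 1×2,2'-bipyridine (neutral), 1×fluoro (-1 each), 2×triphenylphosphine (neutral), 1×iodo (-1 each); total -2. So Ir + (-2) = 2+, giving Ir = +4.
Ligands are named alphabetically: bipyridine before fluoro before iodo before triphenylphosphine.

(2,2'-bipyridine)fluoroiodobis(triphenylphosphine)iridium(IV) perchlorate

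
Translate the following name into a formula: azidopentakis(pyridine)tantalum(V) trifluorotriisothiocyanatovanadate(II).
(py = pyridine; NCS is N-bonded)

[Ta(N3)(py)5][VF3(NCS)3]

Cation [Ta…]: ligand charges -1, Ta(V) ⇒ ion charge 4+.
Anion [V…]: ligand charges -6, V(II) ⇒ ion charge 4−.
One 4+ cation balances one 4− anion.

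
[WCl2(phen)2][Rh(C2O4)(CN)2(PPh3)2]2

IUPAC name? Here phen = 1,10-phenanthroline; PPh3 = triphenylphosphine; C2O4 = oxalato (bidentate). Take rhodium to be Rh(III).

dichlorobis(1,10-phenanthroline)tungsten(IV) dicyanooxalatobis(triphenylphosphine)rhodate(III)

Rh is given as +3; the anion's ligand charges sum to -4, so the complex anion is 1−.
With 2 anions per cation, the cation must be 2×1 = 2+.
Cation: ligand charges sum to -2; for the ion to be 2+, W = +4.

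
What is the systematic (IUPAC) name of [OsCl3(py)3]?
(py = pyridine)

There is no counter-ion, so the complex is neutral overall.
Ligand charges: 3×pyridine (neutral), 3×chloro (-1 each); total -3. So Os + (-3) = 0, giving Os = +3.
Ligands are named alphabetically: chloro before pyridine.

trichlorotris(pyridine)osmium(III)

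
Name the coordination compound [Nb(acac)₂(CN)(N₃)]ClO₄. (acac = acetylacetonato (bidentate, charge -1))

The 1 perchlorate counter-ion carries a total charge of -1, so each complex ion is 1+.
Ligand charges: 1×cyano (-1 each), 2×acetylacetonato (-1 each), 1×azido (-1 each); total -4. So Nb + (-4) = 1+, giving Nb = +5.
Ligands are named alphabetically: acetylacetonato before azido before cyano.

bis(acetylacetonato)azidocyanoniobium(V) perchlorate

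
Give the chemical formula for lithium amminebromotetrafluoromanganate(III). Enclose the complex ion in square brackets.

Li2[MnBrF4(NH3)]

Ligands: 4 fluoro (F, -1), 1 ammine (NH3, neutral), 1 bromo (Br, -1). Ligand charge sum = -5.
Charge balance with lithium (+1) requires 1 complex ion per 2 lithium.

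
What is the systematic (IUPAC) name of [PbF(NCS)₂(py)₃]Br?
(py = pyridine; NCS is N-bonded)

The 1 bromide counter-ion carries a total charge of -1, so each complex ion is 1+.
Ligand charges: 3×pyridine (neutral), 1×fluoro (-1 each), 2×isothiocyanato (-1 each); total -3. So Pb + (-3) = 1+, giving Pb = +4.
Ligands are named alphabetically: fluoro before isothiocyanato before pyridine.

fluorodiisothiocyanatotris(pyridine)lead(IV) bromide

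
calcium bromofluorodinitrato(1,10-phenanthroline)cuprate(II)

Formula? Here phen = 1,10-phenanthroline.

Ca[CuBrF(NO3)2(phen)]

Ligands: 2 nitrato (NO3, -1), 1 bromo (Br, -1), 1 fluoro (F, -1), 1 1,10-phenanthroline (phen, neutral). Ligand charge sum = -4.
With Cu in oxidation state +2, the complex ion is [Cu...]^2−.
Charge balance with calcium (+2) requires 1 complex ion per 1 calcium.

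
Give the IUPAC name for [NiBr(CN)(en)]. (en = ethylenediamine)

There is no counter-ion, so the complex is neutral overall.
Ligand charges: 1×bromo (-1 each), 1×cyano (-1 each), 1×ethylenediamine (neutral); total -2. So Ni + (-2) = 0, giving Ni = +2.
Ligands are named alphabetically: bromo before cyano before ethylenediamine.

bromocyano(ethylenediamine)nickel(II)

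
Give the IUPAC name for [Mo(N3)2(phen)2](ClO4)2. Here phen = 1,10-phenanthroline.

diazidobis(1,10-phenanthroline)molybdenum(IV) perchlorate

The 2 perchlorate counter-ions carry a total charge of -2, so each complex ion is 2+.
Ligand charges: 2×azido (-1 each), 2×1,10-phenanthroline (neutral); total -2. So Mo + (-2) = 2+, giving Mo = +4.
Ligands are named alphabetically: azido before phenanthroline.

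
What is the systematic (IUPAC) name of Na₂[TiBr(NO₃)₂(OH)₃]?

The 2 sodium counter-ions carry a total charge of +2, so each complex ion is 2−.
Ligand charges: 1×bromo (-1 each), 3×hydroxo (-1 each), 2×nitrato (-1 each); total -6. So Ti + (-6) = 2−, giving Ti = +4.
The complex ion is anionic, so titanium takes the -ate form titanate(IV).

sodium bromotrihydroxodinitratotitanate(IV)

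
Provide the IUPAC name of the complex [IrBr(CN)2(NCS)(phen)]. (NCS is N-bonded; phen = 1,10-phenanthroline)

There is no counter-ion, so the complex is neutral overall.
Ligand charges: 2×cyano (-1 each), 1×bromo (-1 each), 1×isothiocyanato (-1 each), 1×1,10-phenanthroline (neutral); total -4. So Ir + (-4) = 0, giving Ir = +4.
Ligands are named alphabetically: bromo before cyano before isothiocyanato before phenanthroline.

bromodicyanoisothiocyanato(1,10-phenanthroline)iridium(IV)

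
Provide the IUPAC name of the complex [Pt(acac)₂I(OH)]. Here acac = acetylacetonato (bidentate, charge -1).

There is no counter-ion, so the complex is neutral overall.
Ligand charges: 1×iodo (-1 each), 2×acetylacetonato (-1 each), 1×hydroxo (-1 each); total -4. So Pt + (-4) = 0, giving Pt = +4.
Ligands are named alphabetically: acetylacetonato before hydroxo before iodo.

bis(acetylacetonato)hydroxoiodoplatinum(IV)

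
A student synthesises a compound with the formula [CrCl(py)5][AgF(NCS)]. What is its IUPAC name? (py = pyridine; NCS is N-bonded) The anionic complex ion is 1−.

Both ions are complex: the cation is named first with the plain metal name, the anion second with the -ate form; each ion's ligands are alphabetised independently.
The complex anion is given as 1−; its ligand charges sum to -2, so Ag = +1.
A 1:1 salt means the cation carries the equal and opposite charge, 1+.
Cation: ligand charges sum to -1; for the ion to be 1+, Cr = +2.

chloropentakis(pyridine)chromium(II) fluoroisothiocyanatoargentate(I)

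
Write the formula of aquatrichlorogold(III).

Ligands: 1 aqua (H2O, neutral), 3 chloro (Cl, -1). Ligand charge sum = -3.
With Au in oxidation state +3, the complex ion is [Au...].

[AuCl3(H2O)]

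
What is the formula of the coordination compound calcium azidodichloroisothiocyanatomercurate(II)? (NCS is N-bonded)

Ca[HgCl2(N3)(NCS)]

Ligands: 1 isothiocyanato (NCS, -1), 1 azido (N3, -1), 2 chloro (Cl, -1). Ligand charge sum = -4.
Charge balance with calcium (+2) requires 1 complex ion per 1 calcium.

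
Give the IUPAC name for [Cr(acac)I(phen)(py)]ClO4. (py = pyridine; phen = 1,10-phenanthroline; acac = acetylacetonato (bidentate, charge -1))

The 1 perchlorate counter-ion carries a total charge of -1, so each complex ion is 1+.
Ligand charges: 1×pyridine (neutral), 1×1,10-phenanthroline (neutral), 1×acetylacetonato (-1 each), 1×iodo (-1 each); total -2. So Cr + (-2) = 1+, giving Cr = +3.
Ligands are named alphabetically: acetylacetonato before iodo before phenanthroline before pyridine.

(acetylacetonato)iodo(1,10-phenanthroline)(pyridine)chromium(III) perchlorate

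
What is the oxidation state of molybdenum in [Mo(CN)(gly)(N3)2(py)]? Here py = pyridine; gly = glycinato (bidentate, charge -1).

No counter-ion: the bracketed complex is neutral.
Ligand charges: 1×py neutral; 1×gly = -1; 1×CN = -1; 2×N3 = -2; sum -4.
Mo + (-4) = 0 ⇒ Mo is +4.

+4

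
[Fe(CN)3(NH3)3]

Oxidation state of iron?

+3

No counter-ion: the bracketed complex is neutral.
Ligand charges: 3×NH3 neutral; 3×CN = -3; sum -3.
Fe + (-3) = 0 ⇒ Fe is +3.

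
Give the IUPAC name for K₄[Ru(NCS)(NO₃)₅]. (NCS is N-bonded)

potassium isothiocyanatopentanitratoruthenate(II)

The 4 potassium counter-ions carry a total charge of +4, so each complex ion is 4−.
Ligand charges: 5×nitrato (-1 each), 1×isothiocyanato (-1 each); total -6. So Ru + (-6) = 4−, giving Ru = +2.
Ligands are named alphabetically: isothiocyanato before nitrato.
The complex ion is anionic, so ruthenium takes the -ate form ruthenate(II).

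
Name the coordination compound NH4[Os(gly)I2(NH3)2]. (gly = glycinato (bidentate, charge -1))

ammonium diammine(glycinato)diiodoosmate(II)

The 1 ammonium counter-ion carries a total charge of +1, so each complex ion is 1−.
Ligand charges: 2×iodo (-1 each), 1×glycinato (-1 each), 2×ammine (neutral); total -3. So Os + (-3) = 1−, giving Os = +2.
Ligands are named alphabetically: ammine before glycinato before iodo.
The complex ion is anionic, so osmium takes the -ate form osmate(II).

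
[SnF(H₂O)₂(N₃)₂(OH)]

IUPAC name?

diaquadiazidofluorohydroxotin(IV)

There is no counter-ion, so the complex is neutral overall.
Ligand charges: 1×hydroxo (-1 each), 2×aqua (neutral), 1×fluoro (-1 each), 2×azido (-1 each); total -4. So Sn + (-4) = 0, giving Sn = +4.
Ligands are named alphabetically: aqua before azido before fluoro before hydroxo.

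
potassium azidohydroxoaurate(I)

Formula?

K[Au(N3)(OH)]

Ligands: 1 hydroxo (OH, -1), 1 azido (N3, -1). Ligand charge sum = -2.
Charge balance with potassium (+1) requires 1 complex ion per 1 potassium.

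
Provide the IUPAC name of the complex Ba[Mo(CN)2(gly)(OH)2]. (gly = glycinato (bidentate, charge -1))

The 1 barium counter-ion carries a total charge of +2, so each complex ion is 2−.
Ligand charges: 2×cyano (-1 each), 2×hydroxo (-1 each), 1×glycinato (-1 each); total -5. So Mo + (-5) = 2−, giving Mo = +3.
The complex ion is anionic, so molybdenum takes the -ate form molybdate(III).

barium dicyano(glycinato)dihydroxomolybdate(III)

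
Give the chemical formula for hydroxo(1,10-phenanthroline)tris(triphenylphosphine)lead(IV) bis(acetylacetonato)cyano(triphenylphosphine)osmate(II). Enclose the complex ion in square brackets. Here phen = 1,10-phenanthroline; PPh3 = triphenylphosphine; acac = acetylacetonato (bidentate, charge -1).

Cation [Pb…]: ligand charges -1, Pb(IV) ⇒ ion charge 3+.
Anion [Os…]: ligand charges -3, Os(II) ⇒ ion charge 1−.
One 3+ cation requires 3 of the 1− anion.

[Pb(OH)(phen)(PPh3)3][Os(acac)2(CN)(PPh3)]3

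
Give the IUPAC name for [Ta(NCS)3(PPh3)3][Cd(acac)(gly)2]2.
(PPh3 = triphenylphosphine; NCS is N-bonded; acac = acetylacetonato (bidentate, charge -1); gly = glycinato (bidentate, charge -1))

Both ions are complex: the cation is named first with the plain metal name, the anion second with the -ate form; each ion's ligands are alphabetised independently.
Cadmium is always +2 in its complexes; the anion's ligand charges sum to -3, so the complex anion is 1−.
With 2 anions per cation, the cation must be 2×1 = 2+.
Cation: ligand charges sum to -3; for the ion to be 2+, Ta = +5.

triisothiocyanatotris(triphenylphosphine)tantalum(V) (acetylacetonato)bis(glycinato)cadmate(II)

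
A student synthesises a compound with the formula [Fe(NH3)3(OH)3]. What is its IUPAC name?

triamminetrihydroxoiron(III)

There is no counter-ion, so the complex is neutral overall.
Ligand charges: 3×ammine (neutral), 3×hydroxo (-1 each); total -3. So Fe + (-3) = 0, giving Fe = +3.
Ligands are named alphabetically: ammine before hydroxo.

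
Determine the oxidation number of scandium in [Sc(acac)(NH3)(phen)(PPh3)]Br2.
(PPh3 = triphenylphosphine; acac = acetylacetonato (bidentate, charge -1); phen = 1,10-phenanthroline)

+3

2 bromide outside the brackets (-1 each) → the complex ion is 2+.
Ligand charges: 1×PPh3 neutral; 1×acac = -1; 1×phen neutral; 1×NH3 neutral; sum -1.
Sc + (-1) = 2+ ⇒ Sc is +3.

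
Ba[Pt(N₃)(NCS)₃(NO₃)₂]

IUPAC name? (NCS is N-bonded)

The 1 barium counter-ion carries a total charge of +2, so each complex ion is 2−.
Ligand charges: 1×azido (-1 each), 3×isothiocyanato (-1 each), 2×nitrato (-1 each); total -6. So Pt + (-6) = 2−, giving Pt = +4.
Ligands are named alphabetically: azido before isothiocyanato before nitrato.
The complex ion is anionic, so platinum takes the -ate form platinate(IV).

barium azidotriisothiocyanatodinitratoplatinate(IV)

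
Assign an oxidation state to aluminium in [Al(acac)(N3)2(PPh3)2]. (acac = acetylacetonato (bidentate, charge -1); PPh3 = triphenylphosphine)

No counter-ion: the bracketed complex is neutral.
Ligand charges: 2×N3 = -2; 1×acac = -1; 2×PPh3 neutral; sum -3.
Al + (-3) = 0 ⇒ Al is +3.

+3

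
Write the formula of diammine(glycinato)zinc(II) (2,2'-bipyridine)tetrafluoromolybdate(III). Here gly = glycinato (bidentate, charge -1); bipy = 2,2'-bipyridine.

[Zn(gly)(NH3)2][Mo(bipy)F4]

Cation [Zn…]: ligand charges -1, Zn(II) ⇒ ion charge 1+.
Anion [Mo…]: ligand charges -4, Mo(III) ⇒ ion charge 1−.
One 1+ cation balances one 1− anion.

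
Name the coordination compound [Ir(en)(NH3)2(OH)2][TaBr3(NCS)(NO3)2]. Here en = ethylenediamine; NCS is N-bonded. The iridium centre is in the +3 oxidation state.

diammine(ethylenediamine)dihydroxoiridium(III) tribromoisothiocyanatodinitratotantalate(V)

Both ions are complex: the cation is named first with the plain metal name, the anion second with the -ate form; each ion's ligands are alphabetised independently.
Ir is given as +3; the cation's ligand charges sum to -2, so the complex cation is 1+.
A 1:1 salt means the anion carries the equal and opposite charge, 1−.
Anion: ligand charges sum to -6; for the ion to be 1−, Ta = +5.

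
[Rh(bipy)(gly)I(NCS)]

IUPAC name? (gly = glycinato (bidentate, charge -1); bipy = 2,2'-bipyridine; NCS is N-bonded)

There is no counter-ion, so the complex is neutral overall.
Ligand charges: 1×glycinato (-1 each), 1×iodo (-1 each), 1×2,2'-bipyridine (neutral), 1×isothiocyanato (-1 each); total -3. So Rh + (-3) = 0, giving Rh = +3.
Ligands are named alphabetically: bipyridine before glycinato before iodo before isothiocyanato.

(2,2'-bipyridine)(glycinato)iodoisothiocyanatorhodium(III)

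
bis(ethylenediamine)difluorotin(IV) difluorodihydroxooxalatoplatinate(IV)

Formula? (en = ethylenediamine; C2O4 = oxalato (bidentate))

Cation [Sn…]: ligand charges -2, Sn(IV) ⇒ ion charge 2+.
Anion [Pt…]: ligand charges -6, Pt(IV) ⇒ ion charge 2−.
One 2+ cation balances one 2− anion.

[Sn(en)2F2][Pt(C2O4)F2(OH)2]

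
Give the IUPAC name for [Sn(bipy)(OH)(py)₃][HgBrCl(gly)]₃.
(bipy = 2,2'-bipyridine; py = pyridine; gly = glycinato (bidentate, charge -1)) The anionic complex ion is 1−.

(2,2'-bipyridine)hydroxotris(pyridine)tin(IV) bromochloro(glycinato)mercurate(II)

The complex anion is given as 1−; its ligand charges sum to -3, so Hg = +2.
With 3 anions per cation, the cation must be 3×1 = 3+.
Cation: ligand charges sum to -1; for the ion to be 3+, Sn = +4.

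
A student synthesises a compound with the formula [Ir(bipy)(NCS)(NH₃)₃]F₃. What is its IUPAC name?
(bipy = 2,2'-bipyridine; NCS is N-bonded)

The 3 fluoride counter-ions carry a total charge of -3, so each complex ion is 3+.
Ligand charges: 1×2,2'-bipyridine (neutral), 3×ammine (neutral), 1×isothiocyanato (-1 each); total -1. So Ir + (-1) = 3+, giving Ir = +4.
Ligands are named alphabetically: ammine before bipyridine before isothiocyanato.

triammine(2,2'-bipyridine)isothiocyanatoiridium(IV) fluoride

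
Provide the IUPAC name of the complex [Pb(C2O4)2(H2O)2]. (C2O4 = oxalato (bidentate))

There is no counter-ion, so the complex is neutral overall.
Ligand charges: 2×oxalato (-2 each), 2×aqua (neutral); total -4. So Pb + (-4) = 0, giving Pb = +4.
Ligands are named alphabetically: aqua before oxalato.

diaquadioxalatolead(IV)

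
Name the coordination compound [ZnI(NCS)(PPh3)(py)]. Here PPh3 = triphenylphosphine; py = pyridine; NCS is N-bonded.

iodoisothiocyanato(pyridine)(triphenylphosphine)zinc(II)

There is no counter-ion, so the complex is neutral overall.
Ligand charges: 1×triphenylphosphine (neutral), 1×iodo (-1 each), 1×pyridine (neutral), 1×isothiocyanato (-1 each); total -2. So Zn + (-2) = 0, giving Zn = +2.
Ligands are named alphabetically: iodo before isothiocyanato before pyridine before triphenylphosphine.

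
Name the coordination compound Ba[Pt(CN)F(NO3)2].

barium cyanofluorodinitratoplatinate(II)

The 1 barium counter-ion carries a total charge of +2, so each complex ion is 2−.
Ligand charges: 1×cyano (-1 each), 2×nitrato (-1 each), 1×fluoro (-1 each); total -4. So Pt + (-4) = 2−, giving Pt = +2.
Ligands are named alphabetically: cyano before fluoro before nitrato.
The complex ion is anionic, so platinum takes the -ate form platinate(II).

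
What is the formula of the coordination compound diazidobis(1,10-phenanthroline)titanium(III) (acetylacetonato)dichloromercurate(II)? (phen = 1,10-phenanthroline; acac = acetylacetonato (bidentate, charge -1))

Cation [Ti…]: ligand charges -2, Ti(III) ⇒ ion charge 1+.
Anion [Hg…]: ligand charges -3, Hg(II) ⇒ ion charge 1−.

[Ti(N3)2(phen)2][Hg(acac)Cl2]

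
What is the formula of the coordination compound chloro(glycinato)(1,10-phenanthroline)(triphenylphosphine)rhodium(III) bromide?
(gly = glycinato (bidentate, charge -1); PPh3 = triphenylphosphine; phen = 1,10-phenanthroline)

Ligands: 1 glycinato (gly, -1), 1 chloro (Cl, -1), 1 triphenylphosphine (PPh3, neutral), 1 1,10-phenanthroline (phen, neutral). Ligand charge sum = -2.
With Rh in oxidation state +3, the complex ion is [Rh...]^1+.
Charge balance with bromide (-1) requires 1 complex ion per 1 bromide.

[RhCl(gly)(phen)(PPh3)]Br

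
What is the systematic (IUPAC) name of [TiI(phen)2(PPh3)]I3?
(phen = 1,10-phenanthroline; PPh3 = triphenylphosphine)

The 3 iodide counter-ions carry a total charge of -3, so each complex ion is 3+.
Ligand charges: 1×iodo (-1 each), 2×1,10-phenanthroline (neutral), 1×triphenylphosphine (neutral); total -1. So Ti + (-1) = 3+, giving Ti = +4.
Ligands are named alphabetically: iodo before phenanthroline before triphenylphosphine.

iodobis(1,10-phenanthroline)(triphenylphosphine)titanium(IV) iodide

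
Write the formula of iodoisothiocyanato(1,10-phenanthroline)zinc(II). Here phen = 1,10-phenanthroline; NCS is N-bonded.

[ZnI(NCS)(phen)]

Ligands: 1 1,10-phenanthroline (phen, neutral), 1 iodo (I, -1), 1 isothiocyanato (NCS, -1). Ligand charge sum = -2.
With Zn in oxidation state +2, the complex ion is [Zn...].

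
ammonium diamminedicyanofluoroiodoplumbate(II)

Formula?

(NH4)2[Pb(CN)2FI(NH3)2]

Ligands: 2 ammine (NH3, neutral), 2 cyano (CN, -1), 1 iodo (I, -1), 1 fluoro (F, -1). Ligand charge sum = -4.
With Pb in oxidation state +2, the complex ion is [Pb...]^2−.
Charge balance with ammonium (+1) requires 1 complex ion per 2 ammonium.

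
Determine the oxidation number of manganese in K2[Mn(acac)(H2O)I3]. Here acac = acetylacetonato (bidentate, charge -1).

+2

2 potassium outside the brackets (+1 each) → the complex ion is 2−.
Ligand charges: 3×I = -3; 1×H2O neutral; 1×acac = -1; sum -4.
Mn + (-4) = 2− ⇒ Mn is +2.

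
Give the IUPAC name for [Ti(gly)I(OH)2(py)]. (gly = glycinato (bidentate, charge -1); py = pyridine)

(glycinato)dihydroxoiodo(pyridine)titanium(IV)

There is no counter-ion, so the complex is neutral overall.
Ligand charges: 1×glycinato (-1 each), 1×iodo (-1 each), 1×pyridine (neutral), 2×hydroxo (-1 each); total -4. So Ti + (-4) = 0, giving Ti = +4.
Ligands are named alphabetically: glycinato before hydroxo before iodo before pyridine.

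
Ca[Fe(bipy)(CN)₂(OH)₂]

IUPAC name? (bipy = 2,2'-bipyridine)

calcium (2,2'-bipyridine)dicyanodihydroxoferrate(II)

The 1 calcium counter-ion carries a total charge of +2, so each complex ion is 2−.
Ligand charges: 2×hydroxo (-1 each), 2×cyano (-1 each), 1×2,2'-bipyridine (neutral); total -4. So Fe + (-4) = 2−, giving Fe = +2.
Ligands are named alphabetically: bipyridine before cyano before hydroxo.
The complex ion is anionic, so iron takes the -ate form ferrate(II).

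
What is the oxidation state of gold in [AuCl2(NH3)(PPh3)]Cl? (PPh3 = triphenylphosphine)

1 chloride outside the brackets (-1 each) → the complex ion is 1+.
Ligand charges: 1×NH3 neutral; 1×PPh3 neutral; 2×Cl = -2; sum -2.
Au + (-2) = 1+ ⇒ Au is +3.

+3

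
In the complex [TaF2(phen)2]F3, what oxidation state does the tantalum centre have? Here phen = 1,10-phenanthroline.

3 fluoride outside the brackets (-1 each) → the complex ion is 3+.
Ligand charges: 2×F = -2; 2×phen neutral; sum -2.
Ta + (-2) = 3+ ⇒ Ta is +5.

+5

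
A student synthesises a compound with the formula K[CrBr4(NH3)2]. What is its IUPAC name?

potassium diamminetetrabromochromate(III)

The 1 potassium counter-ion carries a total charge of +1, so each complex ion is 1−.
Ligand charges: 2×ammine (neutral), 4×bromo (-1 each); total -4. So Cr + (-4) = 1−, giving Cr = +3.
Ligands are named alphabetically: ammine before bromo.
The complex ion is anionic, so chromium takes the -ate form chromate(III).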